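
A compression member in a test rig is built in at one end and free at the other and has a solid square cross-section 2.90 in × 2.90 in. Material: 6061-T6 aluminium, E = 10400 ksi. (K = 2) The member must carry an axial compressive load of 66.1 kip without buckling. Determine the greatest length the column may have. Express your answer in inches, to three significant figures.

L_max ≈ 47.8 in

I = a⁴/12 = 2.90⁴/12 = 5.894 in⁴
At the buckling limit P_cr = P = 6.610×10^4 lb
From P_cr = π²EI/(K·L)²:  L = (1/K)·√(π²EI/P_cr) = (1/2)·√(π²×1.04×10^7×5.894/6.610×10^4)
L = 47.8 in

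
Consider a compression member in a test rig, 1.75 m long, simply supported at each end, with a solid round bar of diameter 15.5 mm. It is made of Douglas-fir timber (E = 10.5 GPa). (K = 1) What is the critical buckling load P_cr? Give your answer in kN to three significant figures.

I = πd⁴/64 = π×15.5⁴/64 = 2.833×10^3 mm⁴
I = 2.833×10^3 mm⁴ = 2.833×10^-9 m⁴
Effective length L_e = K·L = 1 × 1.75 = 1.750 m
P_cr = π²EI / L_e² = π² × 10.5×10⁹ × 2.833×10^-9 / 1.750² = 95.88 N

P_cr ≈ 0.0959 kN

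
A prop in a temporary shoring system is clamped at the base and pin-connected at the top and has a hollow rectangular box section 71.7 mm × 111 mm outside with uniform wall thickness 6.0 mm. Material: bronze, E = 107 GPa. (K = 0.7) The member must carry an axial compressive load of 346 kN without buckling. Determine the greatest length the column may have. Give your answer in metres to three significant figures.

Inner dimensions: h_i = 111 − 2×6.0 = 99.00 mm, b_i = 71.7 − 2×6.0 = 59.70 mm
Weak-axis I_min = (h_o·b_o³ − h_i·b_i³)/12 with b_o = 71.7, b_i = 59.70 mm (shorter outer/inner sides).
I_min = (111×71.7³ − 99.00×59.70³)/12 = 1.654×10^6 mm⁴
I = 1.654×10^-6 m⁴
At the buckling limit P_cr = P = 3.460×10^5 N
From P_cr = π²EI/(K·L)²:  L = (1/K)·√(π²EI/P_cr) = (1/0.7)·√(π²×1.07×10^11×1.654×10^-6/3.460×10^5)
L = 3.21 m

L_max ≈ 3.21 m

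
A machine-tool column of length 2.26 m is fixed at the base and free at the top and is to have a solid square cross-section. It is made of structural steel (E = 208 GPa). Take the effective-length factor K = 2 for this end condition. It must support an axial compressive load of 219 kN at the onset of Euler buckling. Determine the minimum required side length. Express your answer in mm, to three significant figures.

L_e = K·L = 2 × 2.26 = 4.520 m
Required I = P_cr·L_e²/(π²E) = 2.190×10^5 × 4.520² / (π² × 2.08×10^11) = 2.180×10^-6 m⁴
I_req = 2.180×10^6 mm⁴
Solid square: I = a⁴/12  ⇒  a = (12I)^(1/4) = (12×2.180×10^6)^(1/4) = 71.5 mm

a ≈ 71.5 mm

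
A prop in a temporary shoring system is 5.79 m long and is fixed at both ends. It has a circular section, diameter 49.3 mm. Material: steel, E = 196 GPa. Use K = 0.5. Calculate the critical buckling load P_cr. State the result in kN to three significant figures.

P_cr ≈ 66.9 kN

I = πd⁴/64 = π×49.3⁴/64 = 2.900×10^5 mm⁴
I = 2.900×10^5 mm⁴ = 2.900×10^-7 m⁴
Effective length L_e = K·L = 0.5 × 5.79 = 2.895 m
P_cr = π²EI / L_e² = π² × 196×10⁹ × 2.900×10^-7 / 2.895² = 6.693×10^4 N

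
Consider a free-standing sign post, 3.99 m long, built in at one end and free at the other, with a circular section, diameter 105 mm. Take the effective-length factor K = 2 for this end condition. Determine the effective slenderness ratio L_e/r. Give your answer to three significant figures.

For a solid circle r = d/4 = 105/4 = 26.25 mm
L_e = K·L = 2 × 3.99 m = 7.980 m = 7980.0 mm
λ = L_e / r_min = 7980.0 / 26.25 = 304

λ ≈ 304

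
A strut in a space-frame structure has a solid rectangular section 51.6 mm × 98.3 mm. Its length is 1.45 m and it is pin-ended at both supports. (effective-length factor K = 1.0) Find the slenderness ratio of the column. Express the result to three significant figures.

λ ≈ 97.3

For a rectangle r_min = b/√12 = 51.6/√12 = 14.90 mm
L_e = K·L = 1 × 1.45 m = 1.450 m = 1450.0 mm
λ = L_e / r_min = 1450.0 / 14.90 = 97.3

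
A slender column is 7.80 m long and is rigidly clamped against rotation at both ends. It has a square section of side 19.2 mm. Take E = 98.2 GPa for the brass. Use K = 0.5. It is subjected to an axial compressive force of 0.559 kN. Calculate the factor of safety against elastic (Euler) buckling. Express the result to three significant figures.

I = a⁴/12 = 19.2⁴/12 = 1.132×10^4 mm⁴
I = 1.132×10^4 mm⁴ = 1.132×10^-8 m⁴
Effective length L_e = K·L = 0.5 × 7.80 = 3.900 m
P_cr = π²EI / L_e² = π² × 98.2×10⁹ × 1.132×10^-8 / 3.900² = 721.6 N
Factor of safety n = P_cr / P = 0.72162 / 0.559 = 1.29

n ≈ 1.29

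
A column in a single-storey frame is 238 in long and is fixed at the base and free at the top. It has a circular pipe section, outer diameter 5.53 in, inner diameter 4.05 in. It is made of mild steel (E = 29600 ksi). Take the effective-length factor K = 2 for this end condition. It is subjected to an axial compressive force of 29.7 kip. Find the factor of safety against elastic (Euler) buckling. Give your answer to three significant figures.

d_o = 5.53 in, d_i = 4.05 in
I = π(d_o⁴ − d_i⁴)/64 = π(5.53⁴ − 4.050⁴)/64 = 32.70 in⁴
Effective length L_e = K·L = 2 × 238 = 476.0 in
P_cr = π²EI / L_e² = π² × 29600×10³ × 32.70 / 476.0² = 4.216×10^4 lb
Factor of safety n = P_cr / P = 42.162 / 29.7 = 1.42

n ≈ 1.42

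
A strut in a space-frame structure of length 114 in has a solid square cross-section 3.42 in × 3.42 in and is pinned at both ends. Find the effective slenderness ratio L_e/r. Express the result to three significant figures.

For a square r = a/√12 = 3.42/√12 = 0.9873 in
L_e = K·L = 1 × 114 = 114.0 in
λ = L_e / r_min = 114.00 / 0.9873 = 115

λ ≈ 115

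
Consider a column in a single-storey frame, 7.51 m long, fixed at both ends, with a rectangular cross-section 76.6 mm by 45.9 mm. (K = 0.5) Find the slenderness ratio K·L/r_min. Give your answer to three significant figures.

λ ≈ 283

Buckling occurs about the weak axis: I_min = h·b³/12 with b = 45.9 mm (the shorter side).
I_min = 76.6×45.9³/12 = 6.173×10^5 mm⁴
A = 3.516×10^3 mm²;  r_min = √(I/A) = √(6.173×10^5/3.516×10^3) = 13.25 mm
L_e = K·L = 0.5 × 7.51 m = 3.755 m = 3755.0 mm
λ = L_e / r_min = 3755.0 / 13.25 = 283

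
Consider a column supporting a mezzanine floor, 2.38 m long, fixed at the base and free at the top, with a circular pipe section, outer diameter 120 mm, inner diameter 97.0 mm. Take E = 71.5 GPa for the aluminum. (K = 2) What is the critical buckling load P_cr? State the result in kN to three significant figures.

P_cr ≈ 182 kN

d_o = 120 mm, d_i = 97.0 mm
I = π(d_o⁴ − d_i⁴)/64 = π(120⁴ − 97.00⁴)/64 = 5.833×10^6 mm⁴
I = 5.833×10^6 mm⁴ = 5.833×10^-6 m⁴
Effective length L_e = K·L = 2 × 2.38 = 4.760 m
P_cr = π²EI / L_e² = π² × 71.5×10⁹ × 5.833×10^-6 / 4.760² = 1.817×10^5 N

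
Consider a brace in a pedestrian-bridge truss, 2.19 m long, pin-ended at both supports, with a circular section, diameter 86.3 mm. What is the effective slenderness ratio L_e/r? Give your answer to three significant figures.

For a solid circle r = d/4 = 86.3/4 = 21.58 mm
L_e = K·L = 1 × 2.19 m = 2.190 m = 2190.0 mm
λ = L_e / r_min = 2190.0 / 21.57 = 102

λ ≈ 102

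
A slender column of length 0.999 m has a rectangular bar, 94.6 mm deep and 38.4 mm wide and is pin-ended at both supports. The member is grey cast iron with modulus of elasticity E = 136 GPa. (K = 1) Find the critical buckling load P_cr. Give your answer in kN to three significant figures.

Buckling occurs about the weak axis: I_min = h·b³/12 with b = 38.4 mm (the shorter side).
I_min = 94.6×38.4³/12 = 4.464×10^5 mm⁴
I = 4.464×10^5 mm⁴ = 4.464×10^-7 m⁴
Effective length L_e = K·L = 1 × 0.999 = 0.9990 m
P_cr = π²EI / L_e² = π² × 136×10⁹ × 4.464×10^-7 / 0.9990² = 6.004×10^5 N

P_cr ≈ 600 kN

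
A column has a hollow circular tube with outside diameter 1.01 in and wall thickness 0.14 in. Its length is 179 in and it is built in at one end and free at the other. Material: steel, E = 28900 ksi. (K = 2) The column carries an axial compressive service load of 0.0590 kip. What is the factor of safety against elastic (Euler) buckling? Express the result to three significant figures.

Inner diameter d_i = 1.01 − 2×0.14 = 0.7300 in
I = π(d_o⁴ − d_i⁴)/64 = π(1.01⁴ − 0.7300⁴)/64 = 3.714×10^-2 in⁴
Effective length L_e = K·L = 2 × 179 = 358.0 in
P_cr = π²EI / L_e² = π² × 28900×10³ × 3.714×10^-2 / 358.0² = 82.66 lb
Factor of safety n = P_cr / P = 0.082657 / 0.0590 = 1.40

n ≈ 1.40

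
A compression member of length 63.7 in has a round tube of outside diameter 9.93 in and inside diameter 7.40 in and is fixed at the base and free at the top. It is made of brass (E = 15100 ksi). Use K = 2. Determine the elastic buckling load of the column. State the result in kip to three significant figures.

P_cr ≈ 3030 kip

d_o = 9.93 in, d_i = 7.40 in
I = π(d_o⁴ − d_i⁴)/64 = π(9.93⁴ − 7.400⁴)/64 = 330.1 in⁴
Effective length L_e = K·L = 2 × 63.7 = 127.4 in
P_cr = π²EI / L_e² = π² × 15100×10³ × 330.1 / 127.4² = 3.031×10^6 lb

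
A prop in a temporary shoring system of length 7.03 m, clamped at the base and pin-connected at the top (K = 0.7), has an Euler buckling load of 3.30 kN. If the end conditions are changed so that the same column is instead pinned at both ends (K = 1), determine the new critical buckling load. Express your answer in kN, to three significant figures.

P_cr ≈ 1.62 kN

P_cr ∝ 1/K², so P_cr,new = P_cr,old × (K_old/K_new)² = 3.30 × (0.7/1)²
= 3.30 × 0.4900 = 1.62 kN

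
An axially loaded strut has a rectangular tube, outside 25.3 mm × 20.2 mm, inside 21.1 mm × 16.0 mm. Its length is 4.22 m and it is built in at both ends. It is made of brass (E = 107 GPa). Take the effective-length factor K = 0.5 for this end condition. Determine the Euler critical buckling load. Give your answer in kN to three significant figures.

Weak-axis I_min = (h_o·b_o³ − h_i·b_i³)/12 with b_o = 20.2, b_i = 16.00 mm (shorter outer/inner sides).
I_min = (25.3×20.2³ − 21.10×16.00³)/12 = 1.018×10^4 mm⁴
I = 1.018×10^4 mm⁴ = 1.018×10^-8 m⁴
Effective length L_e = K·L = 0.5 × 4.22 = 2.110 m
P_cr = π²EI / L_e² = π² × 107×10⁹ × 1.018×10^-8 / 2.110² = 2.414×10^3 N

P_cr ≈ 2.41 kN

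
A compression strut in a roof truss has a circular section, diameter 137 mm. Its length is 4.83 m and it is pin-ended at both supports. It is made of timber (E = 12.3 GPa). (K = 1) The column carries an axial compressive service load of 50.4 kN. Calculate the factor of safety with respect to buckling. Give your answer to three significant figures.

I = πd⁴/64 = π×137⁴/64 = 1.729×10^7 mm⁴
I = 1.729×10^7 mm⁴ = 1.729×10^-5 m⁴
Effective length L_e = K·L = 1 × 4.83 = 4.830 m
P_cr = π²EI / L_e² = π² × 12.3×10⁹ × 1.729×10^-5 / 4.830² = 8.998×10^4 N
Factor of safety n = P_cr / P = 89.983 / 50.4 = 1.79

n ≈ 1.79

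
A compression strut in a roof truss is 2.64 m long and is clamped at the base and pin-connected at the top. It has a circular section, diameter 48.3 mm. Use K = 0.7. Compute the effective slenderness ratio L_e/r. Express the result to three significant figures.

For a solid circle r = d/4 = 48.3/4 = 12.08 mm
L_e = K·L = 0.7 × 2.64 m = 1.848 m = 1848.0 mm
λ = L_e / r_min = 1848.0 / 12.07 = 153

λ ≈ 153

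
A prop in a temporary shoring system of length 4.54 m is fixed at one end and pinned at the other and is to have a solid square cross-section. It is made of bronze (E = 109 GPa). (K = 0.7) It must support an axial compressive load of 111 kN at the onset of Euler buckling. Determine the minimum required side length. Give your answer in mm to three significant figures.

L_e = K·L = 0.7 × 4.54 = 3.178 m
Required I = P_cr·L_e²/(π²E) = 1.110×10^5 × 3.178² / (π² × 1.09×10^11) = 1.042×10^-6 m⁴
I_req = 1.042×10^6 mm⁴
Solid square: I = a⁴/12  ⇒  a = (12I)^(1/4) = (12×1.042×10^6)^(1/4) = 59.5 mm

a ≈ 59.5 mm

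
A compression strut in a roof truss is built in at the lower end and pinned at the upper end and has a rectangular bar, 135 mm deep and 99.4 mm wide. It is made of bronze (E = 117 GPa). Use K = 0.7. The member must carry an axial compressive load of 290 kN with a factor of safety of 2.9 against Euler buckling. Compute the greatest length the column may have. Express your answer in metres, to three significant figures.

Buckling occurs about the weak axis: I_min = h·b³/12 with b = 99.4 mm (the shorter side).
I_min = 135×99.4³/12 = 1.105×10^7 mm⁴
I = 1.105×10^-5 m⁴
Required critical load P_cr = n·P = 2.9 × 290 = 841.0 kN = 8.410×10^5 N
From P_cr = π²EI/(K·L)²:  L = (1/K)·√(π²EI/P_cr) = (1/0.7)·√(π²×1.17×10^11×1.105×10^-5/8.410×10^5)
L = 5.56 m

L_max ≈ 5.56 m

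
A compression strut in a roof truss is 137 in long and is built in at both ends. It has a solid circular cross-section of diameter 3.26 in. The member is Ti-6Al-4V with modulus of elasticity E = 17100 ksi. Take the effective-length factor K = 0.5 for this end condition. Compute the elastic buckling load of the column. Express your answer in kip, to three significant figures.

P_cr ≈ 199 kip

I = πd⁴/64 = π×3.26⁴/64 = 5.544 in⁴
Effective length L_e = K·L = 0.5 × 137 = 68.50 in
P_cr = π²EI / L_e² = π² × 17100×10³ × 5.544 / 68.50² = 1.994×10^5 lb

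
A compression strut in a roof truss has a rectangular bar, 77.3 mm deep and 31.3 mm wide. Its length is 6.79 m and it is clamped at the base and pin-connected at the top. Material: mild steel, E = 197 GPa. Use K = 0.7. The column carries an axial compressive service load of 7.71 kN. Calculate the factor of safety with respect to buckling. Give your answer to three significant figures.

Buckling occurs about the weak axis: I_min = h·b³/12 with b = 31.3 mm (the shorter side).
I_min = 77.3×31.3³/12 = 1.975×10^5 mm⁴
I = 1.975×10^5 mm⁴ = 1.975×10^-7 m⁴
Effective length L_e = K·L = 0.7 × 6.79 = 4.753 m
P_cr = π²EI / L_e² = π² × 197×10⁹ × 1.975×10^-7 / 4.753² = 1.700×10^4 N
Factor of safety n = P_cr / P = 17.000 / 7.71 = 2.20

n ≈ 2.20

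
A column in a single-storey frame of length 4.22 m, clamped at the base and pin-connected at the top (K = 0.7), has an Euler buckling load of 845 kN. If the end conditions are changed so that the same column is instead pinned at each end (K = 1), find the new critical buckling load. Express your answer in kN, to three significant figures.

P_cr ≈ 414 kN

P_cr ∝ 1/K², so P_cr,new = P_cr,old × (K_old/K_new)² = 845 × (0.7/1)²
= 845 × 0.4900 = 414 kN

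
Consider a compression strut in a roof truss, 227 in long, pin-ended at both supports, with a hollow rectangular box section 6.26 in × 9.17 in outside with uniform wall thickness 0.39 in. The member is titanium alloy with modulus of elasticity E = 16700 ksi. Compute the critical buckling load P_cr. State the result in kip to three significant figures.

Inner dimensions: h_i = 9.17 − 2×0.39 = 8.390 in, b_i = 6.26 − 2×0.39 = 5.480 in
Weak-axis I_min = (h_o·b_o³ − h_i·b_i³)/12 with b_o = 6.26, b_i = 5.480 in (shorter outer/inner sides).
I_min = (9.17×6.26³ − 8.390×5.480³)/12 = 72.40 in⁴
Effective length L_e = K·L = 1 × 227 = 227.0 in
P_cr = π²EI / L_e² = π² × 16700×10³ × 72.40 / 227.0² = 2.316×10^5 lb

P_cr ≈ 232 kip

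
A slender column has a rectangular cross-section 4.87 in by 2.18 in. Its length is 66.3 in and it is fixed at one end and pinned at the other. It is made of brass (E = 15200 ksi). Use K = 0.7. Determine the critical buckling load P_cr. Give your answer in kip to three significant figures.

Buckling occurs about the weak axis: I_min = h·b³/12 with b = 2.18 in (the shorter side).
I_min = 4.87×2.18³/12 = 4.205 in⁴
Effective length L_e = K·L = 0.7 × 66.3 = 46.41 in
P_cr = π²EI / L_e² = π² × 15200×10³ × 4.205 / 46.41² = 2.928×10^5 lb

P_cr ≈ 293 kip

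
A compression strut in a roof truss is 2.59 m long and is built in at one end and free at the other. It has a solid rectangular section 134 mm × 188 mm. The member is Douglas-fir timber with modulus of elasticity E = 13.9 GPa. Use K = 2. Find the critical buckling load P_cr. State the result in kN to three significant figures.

P_cr ≈ 193 kN

Buckling occurs about the weak axis: I_min = h·b³/12 with b = 134 mm (the shorter side).
I_min = 188×134³/12 = 3.770×10^7 mm⁴
I = 3.770×10^7 mm⁴ = 3.770×10^-5 m⁴
Effective length L_e = K·L = 2 × 2.59 = 5.180 m
P_cr = π²EI / L_e² = π² × 13.9×10⁹ × 3.770×10^-5 / 5.180² = 1.927×10^5 N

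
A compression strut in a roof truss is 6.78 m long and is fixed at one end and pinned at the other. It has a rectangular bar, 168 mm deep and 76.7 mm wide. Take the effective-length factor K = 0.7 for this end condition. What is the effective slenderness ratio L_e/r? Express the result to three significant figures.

λ ≈ 214

Buckling occurs about the weak axis: I_min = h·b³/12 with b = 76.7 mm (the shorter side).
I_min = 168×76.7³/12 = 6.317×10^6 mm⁴
A = 1.289×10^4 mm²;  r_min = √(I/A) = √(6.317×10^6/1.289×10^4) = 22.14 mm
L_e = K·L = 0.7 × 6.78 m = 4.746 m = 4746.0 mm
λ = L_e / r_min = 4746.0 / 22.14 = 214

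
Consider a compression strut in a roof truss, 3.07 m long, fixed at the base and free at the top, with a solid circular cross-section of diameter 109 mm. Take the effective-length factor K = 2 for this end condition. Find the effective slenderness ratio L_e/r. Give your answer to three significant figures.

λ ≈ 225

For a solid circle r = d/4 = 109/4 = 27.25 mm
L_e = K·L = 2 × 3.07 m = 6.140 m = 6140.0 mm
λ = L_e / r_min = 6140.0 / 27.25 = 225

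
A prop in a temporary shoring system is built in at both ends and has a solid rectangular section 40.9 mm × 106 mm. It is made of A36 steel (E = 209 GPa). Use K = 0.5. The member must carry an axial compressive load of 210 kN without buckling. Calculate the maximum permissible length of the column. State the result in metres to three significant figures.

Buckling occurs about the weak axis: I_min = h·b³/12 with b = 40.9 mm (the shorter side).
I_min = 106×40.9³/12 = 6.044×10^5 mm⁴
I = 6.044×10^-7 m⁴
At the buckling limit P_cr = P = 2.100×10^5 N
From P_cr = π²EI/(K·L)²:  L = (1/K)·√(π²EI/P_cr) = (1/0.5)·√(π²×2.09×10^11×6.044×10^-7/2.100×10^5)
L = 4.87 m

L_max ≈ 4.87 m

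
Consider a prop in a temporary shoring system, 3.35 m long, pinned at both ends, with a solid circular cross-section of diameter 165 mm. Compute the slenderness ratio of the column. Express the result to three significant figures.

λ ≈ 81.2

For a solid circle r = d/4 = 165/4 = 41.25 mm
L_e = K·L = 1 × 3.35 m = 3.350 m = 3350.0 mm
λ = L_e / r_min = 3350.0 / 41.25 = 81.2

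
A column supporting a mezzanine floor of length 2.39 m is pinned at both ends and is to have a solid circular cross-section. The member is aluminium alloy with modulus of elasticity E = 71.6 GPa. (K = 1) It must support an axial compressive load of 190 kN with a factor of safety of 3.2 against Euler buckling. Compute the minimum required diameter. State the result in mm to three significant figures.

d ≈ 100 mm

Required P_cr = n·P = 3.2 × 190 = 608.0 kN
L_e = K·L = 1 × 2.39 = 2.390 m
Required I = P_cr·L_e²/(π²E) = 6.080×10^5 × 2.390² / (π² × 7.16×10^10) = 4.915×10^-6 m⁴
I_req = 4.915×10^6 mm⁴
Solid circle: I = πd⁴/64  ⇒  d = (64I/π)^(1/4) = (64×4.915×10^6/π)^(1/4) = 100 mm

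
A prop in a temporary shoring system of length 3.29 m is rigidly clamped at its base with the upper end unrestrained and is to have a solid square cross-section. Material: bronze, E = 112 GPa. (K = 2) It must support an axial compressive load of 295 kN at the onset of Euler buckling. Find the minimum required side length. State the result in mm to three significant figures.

a ≈ 109 mm

L_e = K·L = 2 × 3.29 = 6.580 m
Required I = P_cr·L_e²/(π²E) = 2.950×10^5 × 6.580² / (π² × 1.12×10^11) = 1.155×10^-5 m⁴
I_req = 1.155×10^7 mm⁴
Solid square: I = a⁴/12  ⇒  a = (12I)^(1/4) = (12×1.155×10^7)^(1/4) = 109 mm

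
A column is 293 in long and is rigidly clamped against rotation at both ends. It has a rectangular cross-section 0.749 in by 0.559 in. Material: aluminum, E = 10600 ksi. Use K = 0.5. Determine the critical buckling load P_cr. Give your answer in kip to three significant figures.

P_cr ≈ 0.0531 kip

Buckling occurs about the weak axis: I_min = h·b³/12 with b = 0.559 in (the shorter side).
I_min = 0.749×0.559³/12 = 1.090×10^-2 in⁴
Effective length L_e = K·L = 0.5 × 293 = 146.5 in
P_cr = π²EI / L_e² = π² × 10600×10³ × 1.090×10^-2 / 146.5² = 53.15 lb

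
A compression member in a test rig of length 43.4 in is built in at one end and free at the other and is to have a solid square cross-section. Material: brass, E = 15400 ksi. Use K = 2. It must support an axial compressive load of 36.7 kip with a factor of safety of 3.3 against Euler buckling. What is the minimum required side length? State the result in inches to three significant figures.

Required P_cr = n·P = 3.3 × 36.7 = 121.1 kip
L_e = K·L = 2 × 43.4 = 86.80 in
Required I = P_cr·L_e²/(π²E) = 1.211×10^5 × 86.80² / (π² × 1.54×10^7) = 6.003 in⁴
Solid square: I = a⁴/12  ⇒  a = (12I)^(1/4) = (12×6.003)^(1/4) = 2.91 in

a ≈ 2.91 in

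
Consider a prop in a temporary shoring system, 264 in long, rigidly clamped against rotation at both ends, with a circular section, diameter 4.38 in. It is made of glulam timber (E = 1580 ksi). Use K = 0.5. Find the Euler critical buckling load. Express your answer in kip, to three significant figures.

I = πd⁴/64 = π×4.38⁴/64 = 18.07 in⁴
Effective length L_e = K·L = 0.5 × 264 = 132.0 in
P_cr = π²EI / L_e² = π² × 1580×10³ × 18.07 / 132.0² = 1.617×10^4 lb

P_cr ≈ 16.2 kip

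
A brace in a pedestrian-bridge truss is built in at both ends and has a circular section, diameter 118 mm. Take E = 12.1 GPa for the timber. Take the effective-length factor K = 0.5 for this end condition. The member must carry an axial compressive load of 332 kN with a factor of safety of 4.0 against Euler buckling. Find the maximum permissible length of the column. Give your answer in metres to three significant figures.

L_max ≈ 1.85 m

I = πd⁴/64 = π×118⁴/64 = 9.517×10^6 mm⁴
I = 9.517×10^-6 m⁴
Required critical load P_cr = n·P = 4.0 × 332 = 1328 kN = 1.328×10^6 N
From P_cr = π²EI/(K·L)²:  L = (1/K)·√(π²EI/P_cr) = (1/0.5)·√(π²×1.21×10^10×9.517×10^-6/1.328×10^6)
L = 1.85 m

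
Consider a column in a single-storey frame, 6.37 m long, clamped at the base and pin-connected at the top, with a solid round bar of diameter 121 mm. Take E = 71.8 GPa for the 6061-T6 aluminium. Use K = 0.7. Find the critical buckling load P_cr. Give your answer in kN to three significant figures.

P_cr ≈ 375 kN

I = πd⁴/64 = π×121⁴/64 = 1.052×10^7 mm⁴
I = 1.052×10^7 mm⁴ = 1.052×10^-5 m⁴
Effective length L_e = K·L = 0.7 × 6.37 = 4.459 m
P_cr = π²EI / L_e² = π² × 71.8×10⁹ × 1.052×10^-5 / 4.459² = 3.750×10^5 N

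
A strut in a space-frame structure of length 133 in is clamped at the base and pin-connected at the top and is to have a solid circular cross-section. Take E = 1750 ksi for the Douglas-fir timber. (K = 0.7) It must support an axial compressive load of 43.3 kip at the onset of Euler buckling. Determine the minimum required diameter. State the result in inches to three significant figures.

d ≈ 4.59 in

L_e = K·L = 0.7 × 133 = 93.10 in
Required I = P_cr·L_e²/(π²E) = 4.330×10^4 × 93.10² / (π² × 1.75×10^6) = 21.73 in⁴
Solid circle: I = πd⁴/64  ⇒  d = (64I/π)^(1/4) = (64×21.73/π)^(1/4) = 4.59 in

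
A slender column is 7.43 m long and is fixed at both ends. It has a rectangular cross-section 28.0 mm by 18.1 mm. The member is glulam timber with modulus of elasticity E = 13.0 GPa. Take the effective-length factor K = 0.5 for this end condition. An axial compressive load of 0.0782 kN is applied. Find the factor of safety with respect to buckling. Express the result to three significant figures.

n ≈ 1.64

Buckling occurs about the weak axis: I_min = h·b³/12 with b = 18.1 mm (the shorter side).
I_min = 28.0×18.1³/12 = 1.384×10^4 mm⁴
I = 1.384×10^4 mm⁴ = 1.384×10^-8 m⁴
Effective length L_e = K·L = 0.5 × 7.43 = 3.715 m
P_cr = π²EI / L_e² = π² × 13.0×10⁹ × 1.384×10^-8 / 3.715² = 128.6 N
Factor of safety n = P_cr / P = 0.12863 / 0.0782 = 1.64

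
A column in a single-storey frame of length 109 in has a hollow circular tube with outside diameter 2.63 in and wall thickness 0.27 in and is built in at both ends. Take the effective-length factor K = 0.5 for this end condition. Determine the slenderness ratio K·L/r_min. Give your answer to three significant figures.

Inner diameter d_i = 2.63 − 2×0.27 = 2.090 in
I = π(d_o⁴ − d_i⁴)/64 = π(2.63⁴ − 2.090⁴)/64 = 1.412 in⁴
A = 2.002 in²;  r_min = √(I/A) = √(1.412/2.002) = 0.8398 in
L_e = K·L = 0.5 × 109 = 54.50 in
λ = L_e / r_min = 54.500 / 0.8398 = 64.9

λ ≈ 64.9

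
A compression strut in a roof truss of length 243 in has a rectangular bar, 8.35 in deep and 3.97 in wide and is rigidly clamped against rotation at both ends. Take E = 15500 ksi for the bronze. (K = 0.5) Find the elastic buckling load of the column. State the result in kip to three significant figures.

P_cr ≈ 451 kip

Buckling occurs about the weak axis: I_min = h·b³/12 with b = 3.97 in (the shorter side).
I_min = 8.35×3.97³/12 = 43.54 in⁴
Effective length L_e = K·L = 0.5 × 243 = 121.5 in
P_cr = π²EI / L_e² = π² × 15500×10³ × 43.54 / 121.5² = 4.512×10^5 lb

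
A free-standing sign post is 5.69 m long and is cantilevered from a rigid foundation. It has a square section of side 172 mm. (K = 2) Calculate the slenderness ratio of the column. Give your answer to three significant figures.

λ ≈ 229

For a square r = a/√12 = 172/√12 = 49.65 mm
L_e = K·L = 2 × 5.69 m = 11.38 m = 11380 mm
λ = L_e / r_min = 11380 / 49.65 = 229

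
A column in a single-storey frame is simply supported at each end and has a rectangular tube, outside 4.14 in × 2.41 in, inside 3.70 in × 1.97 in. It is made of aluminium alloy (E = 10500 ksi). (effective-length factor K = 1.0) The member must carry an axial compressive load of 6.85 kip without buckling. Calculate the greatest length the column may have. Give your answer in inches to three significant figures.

Weak-axis I_min = (h_o·b_o³ − h_i·b_i³)/12 with b_o = 2.41, b_i = 1.970 in (shorter outer/inner sides).
I_min = (4.14×2.41³ − 3.700×1.970³)/12 = 2.472 in⁴
At the buckling limit P_cr = P = 6.850×10^3 lb
From P_cr = π²EI/(K·L)²:  L = (1/K)·√(π²EI/P_cr) = (1/1)·√(π²×1.05×10^7×2.472/6.850×10^3)
L = 193 in

L_max ≈ 193 in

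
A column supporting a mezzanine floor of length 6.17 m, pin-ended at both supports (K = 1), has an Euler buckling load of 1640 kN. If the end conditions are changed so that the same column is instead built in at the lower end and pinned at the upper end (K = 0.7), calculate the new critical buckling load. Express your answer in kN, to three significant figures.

P_cr ∝ 1/K², so P_cr,new = P_cr,old × (K_old/K_new)² = 1640 × (1/0.7)²
= 1640 × 2.041 = 3350 kN

P_cr ≈ 3350 kN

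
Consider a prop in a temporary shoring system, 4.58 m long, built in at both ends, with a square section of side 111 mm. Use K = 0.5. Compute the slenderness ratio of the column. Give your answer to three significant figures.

For a square r = a/√12 = 111/√12 = 32.04 mm
L_e = K·L = 0.5 × 4.58 m = 2.290 m = 2290.0 mm
λ = L_e / r_min = 2290.0 / 32.04 = 71.5

λ ≈ 71.5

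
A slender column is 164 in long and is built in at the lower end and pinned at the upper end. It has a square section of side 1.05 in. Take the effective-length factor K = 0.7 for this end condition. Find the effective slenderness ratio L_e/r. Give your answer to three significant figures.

λ ≈ 379

I = a⁴/12 = 1.05⁴/12 = 0.1013 in⁴
A = 1.102 in²;  r_min = √(I/A) = √(0.1013/1.102) = 0.3031 in
L_e = K·L = 0.7 × 164 = 114.8 in
λ = L_e / r_min = 114.80 / 0.3031 = 379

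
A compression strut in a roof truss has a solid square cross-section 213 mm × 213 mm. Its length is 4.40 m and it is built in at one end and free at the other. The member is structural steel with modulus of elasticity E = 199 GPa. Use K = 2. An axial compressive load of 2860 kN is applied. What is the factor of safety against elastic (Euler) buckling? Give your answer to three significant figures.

n ≈ 1.52

I = a⁴/12 = 213⁴/12 = 1.715×10^8 mm⁴
I = 1.715×10^8 mm⁴ = 1.715×10^-4 m⁴
Effective length L_e = K·L = 2 × 4.40 = 8.800 m
P_cr = π²EI / L_e² = π² × 199×10⁹ × 1.715×10^-4 / 8.800² = 4.350×10^6 N
Factor of safety n = P_cr / P = 4350.4 / 2860 = 1.52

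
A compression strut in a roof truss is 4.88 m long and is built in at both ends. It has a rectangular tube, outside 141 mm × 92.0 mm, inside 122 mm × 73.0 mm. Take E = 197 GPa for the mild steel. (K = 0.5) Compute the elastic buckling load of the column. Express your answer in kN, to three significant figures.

P_cr ≈ 1700 kN

Weak-axis I_min = (h_o·b_o³ − h_i·b_i³)/12 with b_o = 92.0, b_i = 73.00 mm (shorter outer/inner sides).
I_min = (141×92.0³ − 122.0×73.00³)/12 = 5.195×10^6 mm⁴
I = 5.195×10^6 mm⁴ = 5.195×10^-6 m⁴
Effective length L_e = K·L = 0.5 × 4.88 = 2.440 m
P_cr = π²EI / L_e² = π² × 197×10⁹ × 5.195×10^-6 / 2.440² = 1.696×10^6 N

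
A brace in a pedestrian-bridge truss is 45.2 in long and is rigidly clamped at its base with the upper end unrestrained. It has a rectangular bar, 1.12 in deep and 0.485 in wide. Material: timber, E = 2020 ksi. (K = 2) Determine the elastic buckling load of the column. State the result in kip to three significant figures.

P_cr ≈ 0.0260 kip

Buckling occurs about the weak axis: I_min = h·b³/12 with b = 0.485 in (the shorter side).
I_min = 1.12×0.485³/12 = 1.065×10^-2 in⁴
Effective length L_e = K·L = 2 × 45.2 = 90.40 in
P_cr = π²EI / L_e² = π² × 2020×10³ × 1.065×10^-2 / 90.40² = 25.98 lb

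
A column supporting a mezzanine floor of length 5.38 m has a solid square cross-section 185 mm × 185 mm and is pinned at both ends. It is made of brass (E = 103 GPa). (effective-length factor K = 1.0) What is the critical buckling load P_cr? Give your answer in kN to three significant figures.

P_cr ≈ 3430 kN

I = a⁴/12 = 185⁴/12 = 9.761×10^7 mm⁴
I = 9.761×10^7 mm⁴ = 9.761×10^-5 m⁴
Effective length L_e = K·L = 1 × 5.38 = 5.380 m
P_cr = π²EI / L_e² = π² × 103×10⁹ × 9.761×10^-5 / 5.380² = 3.428×10^6 N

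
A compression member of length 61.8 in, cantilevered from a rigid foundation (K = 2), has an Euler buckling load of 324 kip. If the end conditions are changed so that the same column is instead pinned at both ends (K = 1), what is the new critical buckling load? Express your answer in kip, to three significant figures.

P_cr ≈ 1300 kip

P_cr ∝ 1/K², so P_cr,new = P_cr,old × (K_old/K_new)² = 324 × (2/1)²
= 324 × 4.000 = 1300 kip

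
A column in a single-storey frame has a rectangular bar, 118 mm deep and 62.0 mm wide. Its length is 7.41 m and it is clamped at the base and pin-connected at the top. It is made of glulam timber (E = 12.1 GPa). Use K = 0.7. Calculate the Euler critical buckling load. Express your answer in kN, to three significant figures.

Buckling occurs about the weak axis: I_min = h·b³/12 with b = 62.0 mm (the shorter side).
I_min = 118×62.0³/12 = 2.344×10^6 mm⁴
I = 2.344×10^6 mm⁴ = 2.344×10^-6 m⁴
Effective length L_e = K·L = 0.7 × 7.41 = 5.187 m
P_cr = π²EI / L_e² = π² × 12.1×10⁹ × 2.344×10^-6 / 5.187² = 1.040×10^4 N

P_cr ≈ 10.4 kN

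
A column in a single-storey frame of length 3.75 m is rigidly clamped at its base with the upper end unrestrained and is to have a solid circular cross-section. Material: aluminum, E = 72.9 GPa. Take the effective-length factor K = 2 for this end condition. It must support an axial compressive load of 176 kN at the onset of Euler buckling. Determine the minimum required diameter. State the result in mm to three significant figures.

d ≈ 129 mm

L_e = K·L = 2 × 3.75 = 7.500 m
Required I = P_cr·L_e²/(π²E) = 1.760×10^5 × 7.500² / (π² × 7.29×10^10) = 1.376×10^-5 m⁴
I_req = 1.376×10^7 mm⁴
Solid circle: I = πd⁴/64  ⇒  d = (64I/π)^(1/4) = (64×1.376×10^7/π)^(1/4) = 129 mm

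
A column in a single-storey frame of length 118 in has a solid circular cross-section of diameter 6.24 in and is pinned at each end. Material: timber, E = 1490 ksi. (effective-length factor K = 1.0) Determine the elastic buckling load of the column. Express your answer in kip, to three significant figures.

P_cr ≈ 78.6 kip

I = πd⁴/64 = π×6.24⁴/64 = 74.42 in⁴
Effective length L_e = K·L = 1 × 118 = 118.0 in
P_cr = π²EI / L_e² = π² × 1490×10³ × 74.42 / 118.0² = 7.860×10^4 lb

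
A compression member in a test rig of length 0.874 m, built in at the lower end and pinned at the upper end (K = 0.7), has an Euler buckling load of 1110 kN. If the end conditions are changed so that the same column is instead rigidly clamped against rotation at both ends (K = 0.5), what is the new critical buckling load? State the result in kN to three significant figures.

P_cr ∝ 1/K², so P_cr,new = P_cr,old × (K_old/K_new)² = 1110 × (0.7/0.5)²
= 1110 × 1.960 = 2180 kN

P_cr ≈ 2180 kN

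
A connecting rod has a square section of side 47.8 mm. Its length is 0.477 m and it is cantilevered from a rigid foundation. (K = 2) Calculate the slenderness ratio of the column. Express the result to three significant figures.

λ ≈ 69.1

I = a⁴/12 = 47.8⁴/12 = 4.350×10^5 mm⁴
A = 2.285×10^3 mm²;  r_min = √(I/A) = √(4.350×10^5/2.285×10^3) = 13.80 mm
L_e = K·L = 2 × 0.477 m = 0.9540 m = 954.00 mm
λ = L_e / r_min = 954.00 / 13.80 = 69.1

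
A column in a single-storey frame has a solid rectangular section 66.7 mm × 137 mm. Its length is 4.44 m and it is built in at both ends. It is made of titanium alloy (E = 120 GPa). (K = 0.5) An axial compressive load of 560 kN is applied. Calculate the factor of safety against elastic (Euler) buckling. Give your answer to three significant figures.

Buckling occurs about the weak axis: I_min = h·b³/12 with b = 66.7 mm (the shorter side).
I_min = 137×66.7³/12 = 3.388×10^6 mm⁴
I = 3.388×10^6 mm⁴ = 3.388×10^-6 m⁴
Effective length L_e = K·L = 0.5 × 4.44 = 2.220 m
P_cr = π²EI / L_e² = π² × 120×10⁹ × 3.388×10^-6 / 2.220² = 8.141×10^5 N
Factor of safety n = P_cr / P = 814.13 / 560 = 1.45

n ≈ 1.45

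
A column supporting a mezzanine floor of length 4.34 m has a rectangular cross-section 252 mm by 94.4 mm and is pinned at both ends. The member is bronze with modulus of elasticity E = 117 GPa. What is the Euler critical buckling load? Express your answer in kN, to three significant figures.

P_cr ≈ 1080 kN

Buckling occurs about the weak axis: I_min = h·b³/12 with b = 94.4 mm (the shorter side).
I_min = 252×94.4³/12 = 1.767×10^7 mm⁴
I = 1.767×10^7 mm⁴ = 1.767×10^-5 m⁴
Effective length L_e = K·L = 1 × 4.34 = 4.340 m
P_cr = π²EI / L_e² = π² × 117×10⁹ × 1.767×10^-5 / 4.340² = 1.083×10^6 N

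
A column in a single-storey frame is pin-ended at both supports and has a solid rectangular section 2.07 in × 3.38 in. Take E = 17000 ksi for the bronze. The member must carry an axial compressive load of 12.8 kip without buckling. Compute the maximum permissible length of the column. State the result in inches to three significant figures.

Buckling occurs about the weak axis: I_min = h·b³/12 with b = 2.07 in (the shorter side).
I_min = 3.38×2.07³/12 = 2.498 in⁴
At the buckling limit P_cr = P = 1.280×10^4 lb
From P_cr = π²EI/(K·L)²:  L = (1/K)·√(π²EI/P_cr) = (1/1)·√(π²×1.70×10^7×2.498/1.280×10^4)
L = 181 in

L_max ≈ 181 in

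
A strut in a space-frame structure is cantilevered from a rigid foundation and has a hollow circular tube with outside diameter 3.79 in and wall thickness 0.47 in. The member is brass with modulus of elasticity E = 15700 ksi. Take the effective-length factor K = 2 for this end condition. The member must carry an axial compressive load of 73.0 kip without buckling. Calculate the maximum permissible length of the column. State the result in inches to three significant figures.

Inner diameter d_i = 3.79 − 2×0.47 = 2.850 in
I = π(d_o⁴ − d_i⁴)/64 = π(3.79⁴ − 2.850⁴)/64 = 6.890 in⁴
At the buckling limit P_cr = P = 7.300×10^4 lb
From P_cr = π²EI/(K·L)²:  L = (1/K)·√(π²EI/P_cr) = (1/2)·√(π²×1.57×10^7×6.890/7.300×10^4)
L = 60.5 in

L_max ≈ 60.5 in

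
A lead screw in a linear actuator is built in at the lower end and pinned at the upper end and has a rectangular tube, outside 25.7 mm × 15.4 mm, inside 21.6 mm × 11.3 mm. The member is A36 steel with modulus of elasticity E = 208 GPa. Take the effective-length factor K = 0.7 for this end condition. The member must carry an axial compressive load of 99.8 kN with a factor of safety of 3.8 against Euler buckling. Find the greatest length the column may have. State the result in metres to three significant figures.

L_max ≈ 0.240 m

Weak-axis I_min = (h_o·b_o³ − h_i·b_i³)/12 with b_o = 15.4, b_i = 11.30 mm (shorter outer/inner sides).
I_min = (25.7×15.4³ − 21.60×11.30³)/12 = 5.225×10^3 mm⁴
I = 5.225×10^-9 m⁴
Required critical load P_cr = n·P = 3.8 × 99.8 = 379.2 kN = 3.792×10^5 N
From P_cr = π²EI/(K·L)²:  L = (1/K)·√(π²EI/P_cr) = (1/0.7)·√(π²×2.08×10^11×5.225×10^-9/3.792×10^5)
L = 0.240 m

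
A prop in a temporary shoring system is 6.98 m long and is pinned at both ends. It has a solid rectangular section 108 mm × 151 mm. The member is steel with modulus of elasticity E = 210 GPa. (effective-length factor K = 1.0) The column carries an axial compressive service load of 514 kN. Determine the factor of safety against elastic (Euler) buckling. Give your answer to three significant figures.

Buckling occurs about the weak axis: I_min = h·b³/12 with b = 108 mm (the shorter side).
I_min = 151×108³/12 = 1.585×10^7 mm⁴
I = 1.585×10^7 mm⁴ = 1.585×10^-5 m⁴
Effective length L_e = K·L = 1 × 6.98 = 6.980 m
P_cr = π²EI / L_e² = π² × 210×10⁹ × 1.585×10^-5 / 6.980² = 6.743×10^5 N
Factor of safety n = P_cr / P = 674.33 / 514 = 1.31

n ≈ 1.31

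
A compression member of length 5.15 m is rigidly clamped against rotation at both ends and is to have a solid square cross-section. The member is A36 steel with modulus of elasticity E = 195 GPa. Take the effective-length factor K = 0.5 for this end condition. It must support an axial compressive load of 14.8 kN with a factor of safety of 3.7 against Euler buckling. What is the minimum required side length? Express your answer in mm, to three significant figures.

Required P_cr = n·P = 3.7 × 14.8 = 54.76 kN
L_e = K·L = 0.5 × 5.15 = 2.575 m
Required I = P_cr·L_e²/(π²E) = 5.476×10^4 × 2.575² / (π² × 1.95×10^11) = 1.887×10^-7 m⁴
I_req = 1.887×10^5 mm⁴
Solid square: I = a⁴/12  ⇒  a = (12I)^(1/4) = (12×1.887×10^5)^(1/4) = 38.8 mm

a ≈ 38.8 mm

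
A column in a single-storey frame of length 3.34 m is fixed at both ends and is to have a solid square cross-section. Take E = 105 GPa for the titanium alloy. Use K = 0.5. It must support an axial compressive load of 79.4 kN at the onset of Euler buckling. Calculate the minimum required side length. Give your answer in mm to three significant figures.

a ≈ 40.0 mm

L_e = K·L = 0.5 × 3.34 = 1.670 m
Required I = P_cr·L_e²/(π²E) = 7.940×10^4 × 1.670² / (π² × 1.05×10^11) = 2.137×10^-7 m⁴
I_req = 2.137×10^5 mm⁴
Solid square: I = a⁴/12  ⇒  a = (12I)^(1/4) = (12×2.137×10^5)^(1/4) = 40.0 mm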